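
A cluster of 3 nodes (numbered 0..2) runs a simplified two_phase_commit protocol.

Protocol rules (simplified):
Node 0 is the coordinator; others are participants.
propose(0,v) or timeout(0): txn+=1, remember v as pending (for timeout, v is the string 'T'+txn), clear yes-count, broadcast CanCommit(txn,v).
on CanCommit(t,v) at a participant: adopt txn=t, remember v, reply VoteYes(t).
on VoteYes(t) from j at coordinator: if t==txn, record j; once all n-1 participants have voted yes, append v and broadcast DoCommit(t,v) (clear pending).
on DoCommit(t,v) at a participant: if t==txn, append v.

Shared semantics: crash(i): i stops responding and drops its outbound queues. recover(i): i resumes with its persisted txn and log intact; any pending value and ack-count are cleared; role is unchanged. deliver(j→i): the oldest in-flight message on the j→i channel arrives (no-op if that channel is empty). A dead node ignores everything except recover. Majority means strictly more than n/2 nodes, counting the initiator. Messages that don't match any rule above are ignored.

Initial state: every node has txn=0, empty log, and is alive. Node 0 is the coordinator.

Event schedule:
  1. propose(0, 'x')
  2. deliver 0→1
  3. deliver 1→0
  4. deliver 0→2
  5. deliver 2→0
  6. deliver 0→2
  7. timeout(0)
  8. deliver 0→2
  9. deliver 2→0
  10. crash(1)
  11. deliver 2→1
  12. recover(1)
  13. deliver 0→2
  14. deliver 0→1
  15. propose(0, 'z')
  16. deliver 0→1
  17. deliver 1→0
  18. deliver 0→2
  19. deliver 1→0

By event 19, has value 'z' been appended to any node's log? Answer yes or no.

[1] propose(0,'x') → N0(coor t1 [-])
[2] deliver 0→1 → N1(part t1 [-])
[3] deliver 1→0 → ∅
[4] deliver 0→2 → N2(part t1 [-])
[5] deliver 2→0 → N0(coor t1 [x])
[6] deliver 0→2 → N2(part t1 [x])
[7] timeout(0) → N0(coor t2 [x])
[8] deliver 0→2 → N2(part t2 [x])
[9] deliver 2→0 → ∅
[10] crash(1) → N1(✗part t1 [-])
[11] deliver 2→1 → ∅
[12] recover(1) → N1(part t1 [-])
[13] deliver 0→2 → ∅
[14] deliver 0→1 → N1(part t1 [x])
[15] propose(0,'z') → N0(coor t3 [x])
[16] deliver 0→1 → N1(part t2 [x])
[17] deliver 1→0 → ∅
[18] deliver 0→2 → N2(part t3 [x])
[19] deliver 1→0 → ∅

no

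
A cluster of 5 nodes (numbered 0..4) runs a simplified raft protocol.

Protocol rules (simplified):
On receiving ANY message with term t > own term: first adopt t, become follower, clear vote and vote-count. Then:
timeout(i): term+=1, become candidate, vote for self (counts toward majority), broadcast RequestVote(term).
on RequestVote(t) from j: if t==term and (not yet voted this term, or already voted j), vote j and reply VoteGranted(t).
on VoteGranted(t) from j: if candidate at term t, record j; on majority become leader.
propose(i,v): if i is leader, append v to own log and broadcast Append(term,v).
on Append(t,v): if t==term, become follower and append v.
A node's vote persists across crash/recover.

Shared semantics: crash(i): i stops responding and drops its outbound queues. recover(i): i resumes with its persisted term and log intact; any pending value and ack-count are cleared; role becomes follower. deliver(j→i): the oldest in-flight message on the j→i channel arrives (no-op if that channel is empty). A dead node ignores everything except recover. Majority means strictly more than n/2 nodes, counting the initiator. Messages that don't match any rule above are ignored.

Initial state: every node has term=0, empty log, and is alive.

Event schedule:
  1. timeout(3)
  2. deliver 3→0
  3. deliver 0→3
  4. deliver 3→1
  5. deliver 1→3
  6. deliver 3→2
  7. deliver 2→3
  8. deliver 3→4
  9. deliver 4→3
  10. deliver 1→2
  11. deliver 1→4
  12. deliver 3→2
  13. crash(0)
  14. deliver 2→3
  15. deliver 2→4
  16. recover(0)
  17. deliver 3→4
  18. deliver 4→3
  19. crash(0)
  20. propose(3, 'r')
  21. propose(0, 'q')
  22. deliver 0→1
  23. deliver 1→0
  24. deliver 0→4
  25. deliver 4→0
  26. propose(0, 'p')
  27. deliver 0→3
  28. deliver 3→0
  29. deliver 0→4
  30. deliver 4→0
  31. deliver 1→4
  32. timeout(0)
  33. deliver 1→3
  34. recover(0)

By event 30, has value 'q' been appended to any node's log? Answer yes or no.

[1] timeout(3) → N3(cand t1 [-])
[2] deliver 3→0 → N0(foll t1 [-])
[3] deliver 0→3 → ∅
[4] deliver 3→1 → N1(foll t1 [-])
[5] deliver 1→3 → N3(lead t1 [-])
[6] deliver 3→2 → N2(foll t1 [-])
[7] deliver 2→3 → ∅
[8] deliver 3→4 → N4(foll t1 [-])
[9] deliver 4→3 → ∅
[10] deliver 1→2 → ∅
[11] deliver 1→4 → ∅
[12] deliver 3→2 → ∅
[13] crash(0) → N0(✗foll t1 [-])
[14] deliver 2→3 → ∅
[15] deliver 2→4 → ∅
[16] recover(0) → N0(foll t1 [-])
[17] deliver 3→4 → ∅
[18] deliver 4→3 → ∅
[19] crash(0) → N0(✗foll t1 [-])
[20] propose(3,'r') → N3(lead t1 [r])
[21] propose(0,'q') → ∅
[22] deliver 0→1 → ∅
[23] deliver 1→0 → ∅
[24] deliver 0→4 → ∅
[25] deliver 4→0 → ∅
[26] propose(0,'p') → ∅
[27] deliver 0→3 → ∅
[28] deliver 3→0 → ∅
[29] deliver 0→4 → ∅
[30] deliver 4→0 → ∅

no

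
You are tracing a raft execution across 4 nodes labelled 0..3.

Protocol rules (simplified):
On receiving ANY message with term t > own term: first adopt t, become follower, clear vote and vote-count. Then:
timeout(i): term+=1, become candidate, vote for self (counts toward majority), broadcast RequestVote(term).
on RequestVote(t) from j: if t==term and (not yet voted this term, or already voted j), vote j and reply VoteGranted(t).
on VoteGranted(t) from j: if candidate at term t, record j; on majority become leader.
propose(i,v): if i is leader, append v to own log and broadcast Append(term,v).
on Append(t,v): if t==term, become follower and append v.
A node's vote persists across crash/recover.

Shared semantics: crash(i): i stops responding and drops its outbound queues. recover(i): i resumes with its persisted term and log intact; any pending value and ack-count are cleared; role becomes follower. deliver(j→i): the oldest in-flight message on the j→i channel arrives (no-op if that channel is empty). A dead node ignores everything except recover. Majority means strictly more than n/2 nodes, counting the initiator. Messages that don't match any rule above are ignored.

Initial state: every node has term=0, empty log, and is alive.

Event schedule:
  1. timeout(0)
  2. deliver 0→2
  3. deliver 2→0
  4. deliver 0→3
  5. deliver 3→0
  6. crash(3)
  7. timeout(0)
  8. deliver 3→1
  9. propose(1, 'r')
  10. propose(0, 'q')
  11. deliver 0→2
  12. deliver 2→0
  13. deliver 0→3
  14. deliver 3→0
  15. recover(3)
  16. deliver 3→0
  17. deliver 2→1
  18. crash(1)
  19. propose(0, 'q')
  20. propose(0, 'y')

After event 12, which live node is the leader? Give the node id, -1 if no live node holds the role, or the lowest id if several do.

-1

after 1 — timeout(0): n0:cand/t1/[-]
after 2 — deliver 0→2: n2:foll/t1/[-]
after 3 — deliver 2→0: ·
after 4 — deliver 0→3: n3:foll/t1/[-]
after 5 — deliver 3→0: n0:lead/t1/[-]
after 6 — crash(3): n3:✗foll/t1/[-]
after 7 — timeout(0): n0:cand/t2/[-]
after 8 — deliver 3→1: ·
after 9 — propose(1,'r'): ·
after 10 — propose(0,'q'): ·
after 11 — deliver 0→2: n2:foll/t2/[-]
after 12 — deliver 2→0: ·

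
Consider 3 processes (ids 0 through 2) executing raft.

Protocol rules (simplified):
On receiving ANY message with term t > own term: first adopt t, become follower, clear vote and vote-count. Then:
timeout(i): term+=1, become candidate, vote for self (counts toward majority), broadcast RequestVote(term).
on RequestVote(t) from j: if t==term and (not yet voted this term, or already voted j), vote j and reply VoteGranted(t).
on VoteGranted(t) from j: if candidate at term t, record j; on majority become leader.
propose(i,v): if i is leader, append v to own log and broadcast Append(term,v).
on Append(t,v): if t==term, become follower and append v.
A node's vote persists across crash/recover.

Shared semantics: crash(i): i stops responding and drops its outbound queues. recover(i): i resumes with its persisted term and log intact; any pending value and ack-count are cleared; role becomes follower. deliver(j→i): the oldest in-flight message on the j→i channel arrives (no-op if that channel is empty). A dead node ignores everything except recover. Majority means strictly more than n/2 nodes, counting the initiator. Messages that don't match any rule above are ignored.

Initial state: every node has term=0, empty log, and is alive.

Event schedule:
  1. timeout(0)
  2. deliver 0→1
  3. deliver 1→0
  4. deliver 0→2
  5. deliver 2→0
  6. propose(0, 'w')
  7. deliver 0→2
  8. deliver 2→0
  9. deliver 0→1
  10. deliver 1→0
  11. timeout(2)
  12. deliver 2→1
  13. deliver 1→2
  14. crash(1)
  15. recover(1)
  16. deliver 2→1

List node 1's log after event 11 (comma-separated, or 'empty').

w

1. timeout(0):  <0:cand t1 ->
2. deliver 0→1:  <1:foll t1 ->
3. deliver 1→0:  <0:lead t1 ->
4. deliver 0→2:  <2:foll t1 ->
5. deliver 2→0:  nop
6. propose(0,'w'):  <0:lead t1 w>
7. deliver 0→2:  <2:foll t1 w>
8. deliver 2→0:  nop
9. deliver 0→1:  <1:foll t1 w>
10. deliver 1→0:  nop
11. timeout(2):  <2:cand t2 w>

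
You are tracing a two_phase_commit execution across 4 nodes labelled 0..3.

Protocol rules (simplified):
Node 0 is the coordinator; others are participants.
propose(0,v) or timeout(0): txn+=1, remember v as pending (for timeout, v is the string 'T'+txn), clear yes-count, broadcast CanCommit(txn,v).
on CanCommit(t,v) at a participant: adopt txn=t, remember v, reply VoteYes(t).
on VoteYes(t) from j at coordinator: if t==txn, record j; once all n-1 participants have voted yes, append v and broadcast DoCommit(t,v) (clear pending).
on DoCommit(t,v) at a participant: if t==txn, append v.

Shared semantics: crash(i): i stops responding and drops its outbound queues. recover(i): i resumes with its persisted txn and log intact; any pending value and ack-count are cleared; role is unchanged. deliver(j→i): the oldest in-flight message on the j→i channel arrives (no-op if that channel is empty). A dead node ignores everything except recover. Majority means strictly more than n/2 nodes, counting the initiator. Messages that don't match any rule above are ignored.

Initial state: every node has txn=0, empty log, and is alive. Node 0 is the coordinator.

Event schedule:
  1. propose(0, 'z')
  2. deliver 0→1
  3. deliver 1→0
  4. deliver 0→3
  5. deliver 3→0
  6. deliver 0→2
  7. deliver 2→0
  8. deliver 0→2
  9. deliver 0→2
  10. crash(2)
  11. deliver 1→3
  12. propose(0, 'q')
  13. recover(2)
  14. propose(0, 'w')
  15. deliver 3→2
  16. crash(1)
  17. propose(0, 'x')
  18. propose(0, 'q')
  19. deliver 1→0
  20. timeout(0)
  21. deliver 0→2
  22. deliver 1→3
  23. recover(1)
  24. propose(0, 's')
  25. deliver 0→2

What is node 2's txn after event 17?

1

[1] propose(0,'z') → N0(coor t1 [-])
[2] deliver 0→1 → N1(part t1 [-])
[3] deliver 1→0 → ∅
[4] deliver 0→3 → N3(part t1 [-])
[5] deliver 3→0 → ∅
[6] deliver 0→2 → N2(part t1 [-])
[7] deliver 2→0 → N0(coor t1 [z])
[8] deliver 0→2 → N2(part t1 [z])
[9] deliver 0→2 → ∅
[10] crash(2) → N2(✗part t1 [z])
[11] deliver 1→3 → ∅
[12] propose(0,'q') → N0(coor t2 [z])
[13] recover(2) → N2(part t1 [z])
[14] propose(0,'w') → N0(coor t3 [z])
[15] deliver 3→2 → ∅
[16] crash(1) → N1(✗part t1 [-])
[17] propose(0,'x') → N0(coor t4 [z])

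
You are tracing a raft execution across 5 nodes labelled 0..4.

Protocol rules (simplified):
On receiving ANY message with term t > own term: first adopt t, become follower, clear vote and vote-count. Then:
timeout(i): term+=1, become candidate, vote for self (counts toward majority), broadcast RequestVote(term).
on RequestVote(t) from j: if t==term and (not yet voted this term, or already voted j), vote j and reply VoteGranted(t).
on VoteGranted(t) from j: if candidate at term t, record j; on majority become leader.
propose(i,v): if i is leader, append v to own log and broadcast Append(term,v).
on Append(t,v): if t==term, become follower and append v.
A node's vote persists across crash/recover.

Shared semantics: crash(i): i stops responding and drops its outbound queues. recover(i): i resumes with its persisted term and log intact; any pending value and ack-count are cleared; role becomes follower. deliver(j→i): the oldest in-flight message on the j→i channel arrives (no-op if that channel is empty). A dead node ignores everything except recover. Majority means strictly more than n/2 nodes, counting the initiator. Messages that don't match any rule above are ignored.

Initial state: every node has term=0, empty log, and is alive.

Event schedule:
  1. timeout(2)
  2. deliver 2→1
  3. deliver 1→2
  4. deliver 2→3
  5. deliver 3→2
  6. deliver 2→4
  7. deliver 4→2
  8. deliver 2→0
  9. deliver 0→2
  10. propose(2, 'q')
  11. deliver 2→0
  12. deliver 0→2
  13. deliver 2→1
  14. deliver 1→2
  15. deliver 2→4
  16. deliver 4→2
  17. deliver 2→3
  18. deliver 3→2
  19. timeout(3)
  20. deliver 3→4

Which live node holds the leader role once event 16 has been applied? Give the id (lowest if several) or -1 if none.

2

e1 timeout(2): 2[cand,t=1,-]
e2 deliver 2→1: 1[foll,t=1,-]
e3 deliver 1→2: ·
e4 deliver 2→3: 3[foll,t=1,-]
e5 deliver 3→2: 2[lead,t=1,-]
e6 deliver 2→4: 4[foll,t=1,-]
e7 deliver 4→2: ·
e8 deliver 2→0: 0[foll,t=1,-]
e9 deliver 0→2: ·
e10 propose(2,'q'): 2[lead,t=1,q]
e11 deliver 2→0: 0[foll,t=1,q]
e12 deliver 0→2: ·
e13 deliver 2→1: 1[foll,t=1,q]
e14 deliver 1→2: ·
e15 deliver 2→4: 4[foll,t=1,q]
e16 deliver 4→2: ·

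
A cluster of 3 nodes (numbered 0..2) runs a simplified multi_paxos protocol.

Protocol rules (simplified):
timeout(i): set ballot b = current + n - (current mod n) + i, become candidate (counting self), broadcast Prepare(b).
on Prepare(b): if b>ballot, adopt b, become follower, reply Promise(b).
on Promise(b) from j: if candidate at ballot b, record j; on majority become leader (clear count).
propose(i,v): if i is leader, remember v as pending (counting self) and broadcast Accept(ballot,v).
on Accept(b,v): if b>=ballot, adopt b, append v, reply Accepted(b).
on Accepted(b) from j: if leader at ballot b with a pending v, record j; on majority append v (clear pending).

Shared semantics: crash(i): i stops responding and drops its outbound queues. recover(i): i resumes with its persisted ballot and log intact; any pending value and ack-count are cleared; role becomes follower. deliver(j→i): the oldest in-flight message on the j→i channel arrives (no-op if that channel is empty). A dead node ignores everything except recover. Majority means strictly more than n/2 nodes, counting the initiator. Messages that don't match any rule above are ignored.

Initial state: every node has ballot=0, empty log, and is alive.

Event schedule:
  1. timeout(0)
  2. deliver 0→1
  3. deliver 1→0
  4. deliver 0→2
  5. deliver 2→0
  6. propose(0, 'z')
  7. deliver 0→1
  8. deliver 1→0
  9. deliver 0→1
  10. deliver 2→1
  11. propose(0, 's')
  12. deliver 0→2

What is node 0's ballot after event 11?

3

e1 timeout(0): 0[cand,b=3,-]
e2 deliver 0→1: 1[foll,b=3,-]
e3 deliver 1→0: 0[lead,b=3,-]
e4 deliver 0→2: 2[foll,b=3,-]
e5 deliver 2→0: ·
e6 propose(0,'z'): ·
e7 deliver 0→1: 1[foll,b=3,z]
e8 deliver 1→0: 0[lead,b=3,z]
e9 deliver 0→1: ·
e10 deliver 2→1: ·
e11 propose(0,'s'): ·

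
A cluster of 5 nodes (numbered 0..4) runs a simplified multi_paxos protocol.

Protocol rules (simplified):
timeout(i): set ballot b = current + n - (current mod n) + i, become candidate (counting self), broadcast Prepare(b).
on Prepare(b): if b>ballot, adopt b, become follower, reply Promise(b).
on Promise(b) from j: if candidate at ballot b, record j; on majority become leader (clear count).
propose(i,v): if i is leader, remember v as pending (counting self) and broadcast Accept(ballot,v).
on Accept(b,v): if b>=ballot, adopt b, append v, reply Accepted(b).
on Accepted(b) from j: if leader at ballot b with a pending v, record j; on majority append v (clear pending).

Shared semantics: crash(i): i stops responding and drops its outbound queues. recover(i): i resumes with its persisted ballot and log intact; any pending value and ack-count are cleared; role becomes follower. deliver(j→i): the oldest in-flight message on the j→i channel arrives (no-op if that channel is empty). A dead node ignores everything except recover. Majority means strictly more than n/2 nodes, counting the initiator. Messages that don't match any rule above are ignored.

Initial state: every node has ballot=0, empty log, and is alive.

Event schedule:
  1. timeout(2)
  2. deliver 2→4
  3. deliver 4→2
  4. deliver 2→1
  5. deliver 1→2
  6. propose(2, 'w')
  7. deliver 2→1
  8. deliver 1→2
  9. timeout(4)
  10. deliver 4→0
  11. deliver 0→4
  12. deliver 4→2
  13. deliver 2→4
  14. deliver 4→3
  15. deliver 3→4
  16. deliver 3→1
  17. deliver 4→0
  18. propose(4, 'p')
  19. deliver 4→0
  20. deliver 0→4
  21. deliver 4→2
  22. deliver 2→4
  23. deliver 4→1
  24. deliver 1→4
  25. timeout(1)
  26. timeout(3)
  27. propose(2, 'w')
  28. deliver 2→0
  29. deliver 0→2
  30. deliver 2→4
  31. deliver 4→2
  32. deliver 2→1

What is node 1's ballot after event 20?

7

e1 timeout(2): 2[cand,b=7,-]
e2 deliver 2→4: 4[foll,b=7,-]
e3 deliver 4→2: ·
e4 deliver 2→1: 1[foll,b=7,-]
e5 deliver 1→2: 2[lead,b=7,-]
e6 propose(2,'w'): ·
e7 deliver 2→1: 1[foll,b=7,w]
e8 deliver 1→2: ·
e9 timeout(4): 4[cand,b=14,-]
e10 deliver 4→0: 0[foll,b=14,-]
e11 deliver 0→4: ·
e12 deliver 4→2: 2[foll,b=14,-]
e13 deliver 2→4: ·
e14 deliver 4→3: 3[foll,b=14,-]
e15 deliver 3→4: 4[lead,b=14,-]
e16 deliver 3→1: ·
e17 deliver 4→0: ·
e18 propose(4,'p'): ·
e19 deliver 4→0: 0[foll,b=14,p]
e20 deliver 0→4: ·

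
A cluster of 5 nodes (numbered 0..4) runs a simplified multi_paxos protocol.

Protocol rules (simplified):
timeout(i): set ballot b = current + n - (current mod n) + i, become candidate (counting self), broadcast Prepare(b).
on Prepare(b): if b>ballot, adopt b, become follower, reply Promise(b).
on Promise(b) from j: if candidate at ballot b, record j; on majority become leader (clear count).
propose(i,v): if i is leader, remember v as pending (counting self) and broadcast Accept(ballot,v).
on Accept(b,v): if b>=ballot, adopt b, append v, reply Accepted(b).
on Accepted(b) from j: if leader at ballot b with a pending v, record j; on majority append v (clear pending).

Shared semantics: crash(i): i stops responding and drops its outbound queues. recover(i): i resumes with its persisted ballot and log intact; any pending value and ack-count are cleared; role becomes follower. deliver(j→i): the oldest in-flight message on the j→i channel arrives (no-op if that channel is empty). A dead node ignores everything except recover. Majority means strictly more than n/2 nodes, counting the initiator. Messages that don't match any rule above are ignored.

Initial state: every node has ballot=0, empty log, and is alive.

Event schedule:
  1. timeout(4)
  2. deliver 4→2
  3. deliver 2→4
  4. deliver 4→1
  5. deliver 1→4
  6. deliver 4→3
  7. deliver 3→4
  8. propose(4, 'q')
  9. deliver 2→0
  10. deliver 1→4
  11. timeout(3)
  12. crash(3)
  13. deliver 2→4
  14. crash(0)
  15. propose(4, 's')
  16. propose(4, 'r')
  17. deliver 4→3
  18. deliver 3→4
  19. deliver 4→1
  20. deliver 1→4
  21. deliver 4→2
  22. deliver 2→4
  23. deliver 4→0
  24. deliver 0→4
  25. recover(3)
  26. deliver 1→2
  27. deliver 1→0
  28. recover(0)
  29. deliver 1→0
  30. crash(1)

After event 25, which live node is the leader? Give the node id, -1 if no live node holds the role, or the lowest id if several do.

4

1. timeout(4):  <4:cand b9 ->
2. deliver 4→2:  <2:foll b9 ->
3. deliver 2→4:  nop
4. deliver 4→1:  <1:foll b9 ->
5. deliver 1→4:  <4:lead b9 ->
6. deliver 4→3:  <3:foll b9 ->
7. deliver 3→4:  nop
8. propose(4,'q'):  nop
9. deliver 2→0:  nop
10. deliver 1→4:  nop
11. timeout(3):  <3:cand b13 ->
12. crash(3):  <3:✗cand b13 ->
13. deliver 2→4:  nop
14. crash(0):  <0:✗foll b0 ->
15. propose(4,'s'):  nop
16. propose(4,'r'):  nop
17. deliver 4→3:  nop
18. deliver 3→4:  nop
19. deliver 4→1:  <1:foll b9 q>
20. deliver 1→4:  nop
21. deliver 4→2:  <2:foll b9 q>
22. deliver 2→4:  <4:lead b9 r>
23. deliver 4→0:  nop
24. deliver 0→4:  nop
25. recover(3):  <3:foll b13 ->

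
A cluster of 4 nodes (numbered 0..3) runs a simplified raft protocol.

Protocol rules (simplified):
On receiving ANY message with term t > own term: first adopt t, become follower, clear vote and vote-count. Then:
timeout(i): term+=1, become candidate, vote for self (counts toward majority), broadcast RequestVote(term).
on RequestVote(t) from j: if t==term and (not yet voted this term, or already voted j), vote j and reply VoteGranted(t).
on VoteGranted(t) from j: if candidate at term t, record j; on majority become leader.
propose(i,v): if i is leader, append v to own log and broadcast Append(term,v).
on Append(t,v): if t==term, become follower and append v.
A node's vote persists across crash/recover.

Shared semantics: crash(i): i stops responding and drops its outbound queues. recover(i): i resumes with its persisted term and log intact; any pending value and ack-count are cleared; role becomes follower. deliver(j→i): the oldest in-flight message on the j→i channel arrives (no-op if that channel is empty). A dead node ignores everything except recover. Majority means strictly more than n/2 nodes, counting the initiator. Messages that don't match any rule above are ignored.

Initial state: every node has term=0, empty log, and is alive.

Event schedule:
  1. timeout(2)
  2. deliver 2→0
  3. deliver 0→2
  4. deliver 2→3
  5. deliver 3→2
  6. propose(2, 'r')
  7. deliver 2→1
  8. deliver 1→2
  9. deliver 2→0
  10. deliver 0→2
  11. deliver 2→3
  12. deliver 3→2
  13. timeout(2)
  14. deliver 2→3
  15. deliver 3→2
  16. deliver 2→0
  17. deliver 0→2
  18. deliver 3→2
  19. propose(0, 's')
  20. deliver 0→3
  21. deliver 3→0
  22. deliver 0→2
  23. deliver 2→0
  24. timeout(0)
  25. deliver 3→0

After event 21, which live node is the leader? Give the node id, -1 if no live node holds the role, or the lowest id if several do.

2

step 1 timeout(2): 2={cand,t=1,log=-}
step 2 deliver 2→0: 0={foll,t=1,log=-}
step 3 deliver 0→2: —
step 4 deliver 2→3: 3={foll,t=1,log=-}
step 5 deliver 3→2: 2={lead,t=1,log=-}
step 6 propose(2,'r'): 2={lead,t=1,log=r}
step 7 deliver 2→1: 1={foll,t=1,log=-}
step 8 deliver 1→2: —
step 9 deliver 2→0: 0={foll,t=1,log=r}
step 10 deliver 0→2: —
step 11 deliver 2→3: 3={foll,t=1,log=r}
step 12 deliver 3→2: —
step 13 timeout(2): 2={cand,t=2,log=r}
step 14 deliver 2→3: 3={foll,t=2,log=r}
step 15 deliver 3→2: —
step 16 deliver 2→0: 0={foll,t=2,log=r}
step 17 deliver 0→2: 2={lead,t=2,log=r}
step 18 deliver 3→2: —
step 19 propose(0,'s'): —
step 20 deliver 0→3: —
step 21 deliver 3→0: —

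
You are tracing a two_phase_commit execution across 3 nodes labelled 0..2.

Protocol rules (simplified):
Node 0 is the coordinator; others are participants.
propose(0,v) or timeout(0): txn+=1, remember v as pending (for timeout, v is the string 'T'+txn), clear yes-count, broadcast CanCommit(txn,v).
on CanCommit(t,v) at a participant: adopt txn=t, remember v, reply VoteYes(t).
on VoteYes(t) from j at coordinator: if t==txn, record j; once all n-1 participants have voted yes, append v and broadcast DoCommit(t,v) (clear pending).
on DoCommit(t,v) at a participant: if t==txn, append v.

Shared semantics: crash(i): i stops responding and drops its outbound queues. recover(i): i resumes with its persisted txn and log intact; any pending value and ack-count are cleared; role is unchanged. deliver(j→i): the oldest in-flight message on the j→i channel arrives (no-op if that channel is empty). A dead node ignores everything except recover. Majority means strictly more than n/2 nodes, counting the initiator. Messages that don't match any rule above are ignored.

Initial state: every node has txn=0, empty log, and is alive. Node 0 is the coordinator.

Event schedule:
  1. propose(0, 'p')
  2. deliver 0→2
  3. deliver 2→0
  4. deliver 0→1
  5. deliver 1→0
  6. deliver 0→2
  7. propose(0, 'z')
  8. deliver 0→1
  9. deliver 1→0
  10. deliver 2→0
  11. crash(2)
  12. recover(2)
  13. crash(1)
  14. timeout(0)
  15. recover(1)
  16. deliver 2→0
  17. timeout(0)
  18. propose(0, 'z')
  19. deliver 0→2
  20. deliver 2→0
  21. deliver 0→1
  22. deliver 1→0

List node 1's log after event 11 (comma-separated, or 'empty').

step 1 propose(0,'p'): 0={coor,t=1,log=-}
step 2 deliver 0→2: 2={part,t=1,log=-}
step 3 deliver 2→0: —
step 4 deliver 0→1: 1={part,t=1,log=-}
step 5 deliver 1→0: 0={coor,t=1,log=p}
step 6 deliver 0→2: 2={part,t=1,log=p}
step 7 propose(0,'z'): 0={coor,t=2,log=p}
step 8 deliver 0→1: 1={part,t=1,log=p}
step 9 deliver 1→0: —
step 10 deliver 2→0: —
step 11 crash(2): 2={✗part,t=1,log=p}

p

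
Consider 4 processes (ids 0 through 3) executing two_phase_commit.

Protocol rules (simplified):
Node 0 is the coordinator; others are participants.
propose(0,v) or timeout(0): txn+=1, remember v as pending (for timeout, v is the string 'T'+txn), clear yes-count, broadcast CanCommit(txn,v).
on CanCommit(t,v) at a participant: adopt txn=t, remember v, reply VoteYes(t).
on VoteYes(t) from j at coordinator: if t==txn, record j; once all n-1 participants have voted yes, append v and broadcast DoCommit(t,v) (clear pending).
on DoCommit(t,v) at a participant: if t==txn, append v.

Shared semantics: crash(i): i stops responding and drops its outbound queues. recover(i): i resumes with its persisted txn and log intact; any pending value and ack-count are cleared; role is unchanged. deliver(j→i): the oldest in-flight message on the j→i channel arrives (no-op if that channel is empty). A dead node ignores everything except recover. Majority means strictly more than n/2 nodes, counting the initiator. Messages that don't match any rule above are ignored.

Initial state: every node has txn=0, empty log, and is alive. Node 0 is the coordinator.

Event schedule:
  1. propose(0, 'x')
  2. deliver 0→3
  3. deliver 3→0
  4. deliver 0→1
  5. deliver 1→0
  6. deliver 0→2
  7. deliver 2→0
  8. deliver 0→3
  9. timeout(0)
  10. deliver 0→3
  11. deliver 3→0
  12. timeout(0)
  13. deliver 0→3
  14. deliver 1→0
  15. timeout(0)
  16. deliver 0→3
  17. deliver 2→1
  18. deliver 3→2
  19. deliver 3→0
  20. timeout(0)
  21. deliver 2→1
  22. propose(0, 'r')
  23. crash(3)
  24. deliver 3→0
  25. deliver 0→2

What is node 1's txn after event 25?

1. propose(0,'x'):  <0:coor t1 ->
2. deliver 0→3:  <3:part t1 ->
3. deliver 3→0:  nop
4. deliver 0→1:  <1:part t1 ->
5. deliver 1→0:  nop
6. deliver 0→2:  <2:part t1 ->
7. deliver 2→0:  <0:coor t1 x>
8. deliver 0→3:  <3:part t1 x>
9. timeout(0):  <0:coor t2 x>
10. deliver 0→3:  <3:part t2 x>
11. deliver 3→0:  nop
12. timeout(0):  <0:coor t3 x>
13. deliver 0→3:  <3:part t3 x>
14. deliver 1→0:  nop
15. timeout(0):  <0:coor t4 x>
16. deliver 0→3:  <3:part t4 x>
17. deliver 2→1:  nop
18. deliver 3→2:  nop
19. deliver 3→0:  nop
20. timeout(0):  <0:coor t5 x>
21. deliver 2→1:  nop
22. propose(0,'r'):  <0:coor t6 x>
23. crash(3):  <3:✗part t4 x>
24. deliver 3→0:  nop
25. deliver 0→2:  <2:part t1 x>

1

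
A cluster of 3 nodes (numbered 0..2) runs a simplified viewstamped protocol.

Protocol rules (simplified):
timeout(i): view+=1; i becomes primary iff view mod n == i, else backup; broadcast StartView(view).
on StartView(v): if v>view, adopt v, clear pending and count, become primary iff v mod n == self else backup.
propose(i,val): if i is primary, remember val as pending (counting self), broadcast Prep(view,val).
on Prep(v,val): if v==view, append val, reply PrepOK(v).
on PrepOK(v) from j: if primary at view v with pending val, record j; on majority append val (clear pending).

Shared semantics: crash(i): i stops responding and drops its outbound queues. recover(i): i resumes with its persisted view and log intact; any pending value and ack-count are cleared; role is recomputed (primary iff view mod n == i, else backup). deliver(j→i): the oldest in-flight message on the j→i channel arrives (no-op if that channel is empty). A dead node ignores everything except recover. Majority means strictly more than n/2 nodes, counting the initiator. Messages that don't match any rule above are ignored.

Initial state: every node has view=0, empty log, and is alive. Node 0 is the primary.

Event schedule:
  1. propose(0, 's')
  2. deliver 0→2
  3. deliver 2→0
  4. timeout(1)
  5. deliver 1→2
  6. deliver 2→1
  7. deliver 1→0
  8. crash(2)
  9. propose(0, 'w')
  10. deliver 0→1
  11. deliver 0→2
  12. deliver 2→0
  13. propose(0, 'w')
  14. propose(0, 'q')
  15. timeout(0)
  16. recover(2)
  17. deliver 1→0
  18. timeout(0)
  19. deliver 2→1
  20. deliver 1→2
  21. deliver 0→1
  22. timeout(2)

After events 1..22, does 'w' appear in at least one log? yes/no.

no

e1 propose(0,'s'): ·
e2 deliver 0→2: 2[back,v=0,s]
e3 deliver 2→0: 0[prim,v=0,s]
e4 timeout(1): 1[prim,v=1,-]
e5 deliver 1→2: 2[back,v=1,s]
e6 deliver 2→1: ·
e7 deliver 1→0: 0[back,v=1,s]
e8 crash(2): 2[✗back,v=1,s]
e9 propose(0,'w'): ·
e10 deliver 0→1: ·
e11 deliver 0→2: ·
e12 deliver 2→0: ·
e13 propose(0,'w'): ·
e14 propose(0,'q'): ·
e15 timeout(0): 0[back,v=2,s]
e16 recover(2): 2[back,v=1,s]
e17 deliver 1→0: ·
e18 timeout(0): 0[prim,v=3,s]
e19 deliver 2→1: ·
e20 deliver 1→2: ·
e21 deliver 0→1: 1[back,v=2,-]
e22 timeout(2): 2[prim,v=2,s]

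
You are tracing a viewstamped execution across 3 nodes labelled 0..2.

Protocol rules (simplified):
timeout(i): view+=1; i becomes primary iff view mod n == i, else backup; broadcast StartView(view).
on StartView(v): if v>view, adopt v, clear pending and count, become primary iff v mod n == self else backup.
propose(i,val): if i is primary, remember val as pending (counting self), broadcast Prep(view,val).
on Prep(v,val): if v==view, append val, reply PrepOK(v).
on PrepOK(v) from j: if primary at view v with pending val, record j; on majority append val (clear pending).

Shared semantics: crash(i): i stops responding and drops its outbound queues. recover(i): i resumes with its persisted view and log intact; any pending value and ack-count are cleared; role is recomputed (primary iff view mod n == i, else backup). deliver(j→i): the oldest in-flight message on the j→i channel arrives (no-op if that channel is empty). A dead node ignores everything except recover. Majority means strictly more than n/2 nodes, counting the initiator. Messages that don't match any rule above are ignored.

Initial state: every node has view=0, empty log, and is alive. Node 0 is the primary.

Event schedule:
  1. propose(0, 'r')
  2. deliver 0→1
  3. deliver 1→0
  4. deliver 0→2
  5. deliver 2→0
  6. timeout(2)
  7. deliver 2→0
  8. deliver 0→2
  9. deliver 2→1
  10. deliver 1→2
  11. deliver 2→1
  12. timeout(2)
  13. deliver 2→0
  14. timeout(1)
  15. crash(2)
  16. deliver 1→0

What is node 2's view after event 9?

1

[1] propose(0,'r') → ∅
[2] deliver 0→1 → N1(back v0 [r])
[3] deliver 1→0 → N0(prim v0 [r])
[4] deliver 0→2 → N2(back v0 [r])
[5] deliver 2→0 → ∅
[6] timeout(2) → N2(back v1 [r])
[7] deliver 2→0 → N0(back v1 [r])
[8] deliver 0→2 → ∅
[9] deliver 2→1 → N1(prim v1 [r])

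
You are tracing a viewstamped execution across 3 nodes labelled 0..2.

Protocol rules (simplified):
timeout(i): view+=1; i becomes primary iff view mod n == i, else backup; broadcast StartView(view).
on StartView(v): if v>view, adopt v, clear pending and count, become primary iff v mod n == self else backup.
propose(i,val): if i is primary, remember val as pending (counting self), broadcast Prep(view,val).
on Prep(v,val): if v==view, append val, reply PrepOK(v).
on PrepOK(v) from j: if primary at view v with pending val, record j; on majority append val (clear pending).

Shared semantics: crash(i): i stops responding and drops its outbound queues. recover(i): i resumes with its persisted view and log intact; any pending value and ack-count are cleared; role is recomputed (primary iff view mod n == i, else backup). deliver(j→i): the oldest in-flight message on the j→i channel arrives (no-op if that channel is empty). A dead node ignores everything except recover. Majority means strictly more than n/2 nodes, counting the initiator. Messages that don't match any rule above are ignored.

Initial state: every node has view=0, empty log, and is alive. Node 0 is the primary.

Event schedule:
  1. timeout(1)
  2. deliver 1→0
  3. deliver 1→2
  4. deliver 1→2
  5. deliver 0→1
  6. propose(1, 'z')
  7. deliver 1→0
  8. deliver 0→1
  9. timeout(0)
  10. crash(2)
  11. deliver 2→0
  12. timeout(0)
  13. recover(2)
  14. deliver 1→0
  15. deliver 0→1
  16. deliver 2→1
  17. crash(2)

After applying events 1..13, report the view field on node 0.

3

step 1 timeout(1): 1={prim,v=1,log=-}
step 2 deliver 1→0: 0={back,v=1,log=-}
step 3 deliver 1→2: 2={back,v=1,log=-}
step 4 deliver 1→2: —
step 5 deliver 0→1: —
step 6 propose(1,'z'): —
step 7 deliver 1→0: 0={back,v=1,log=z}
step 8 deliver 0→1: 1={prim,v=1,log=z}
step 9 timeout(0): 0={back,v=2,log=z}
step 10 crash(2): 2={✗back,v=1,log=-}
step 11 deliver 2→0: —
step 12 timeout(0): 0={prim,v=3,log=z}
step 13 recover(2): 2={back,v=1,log=-}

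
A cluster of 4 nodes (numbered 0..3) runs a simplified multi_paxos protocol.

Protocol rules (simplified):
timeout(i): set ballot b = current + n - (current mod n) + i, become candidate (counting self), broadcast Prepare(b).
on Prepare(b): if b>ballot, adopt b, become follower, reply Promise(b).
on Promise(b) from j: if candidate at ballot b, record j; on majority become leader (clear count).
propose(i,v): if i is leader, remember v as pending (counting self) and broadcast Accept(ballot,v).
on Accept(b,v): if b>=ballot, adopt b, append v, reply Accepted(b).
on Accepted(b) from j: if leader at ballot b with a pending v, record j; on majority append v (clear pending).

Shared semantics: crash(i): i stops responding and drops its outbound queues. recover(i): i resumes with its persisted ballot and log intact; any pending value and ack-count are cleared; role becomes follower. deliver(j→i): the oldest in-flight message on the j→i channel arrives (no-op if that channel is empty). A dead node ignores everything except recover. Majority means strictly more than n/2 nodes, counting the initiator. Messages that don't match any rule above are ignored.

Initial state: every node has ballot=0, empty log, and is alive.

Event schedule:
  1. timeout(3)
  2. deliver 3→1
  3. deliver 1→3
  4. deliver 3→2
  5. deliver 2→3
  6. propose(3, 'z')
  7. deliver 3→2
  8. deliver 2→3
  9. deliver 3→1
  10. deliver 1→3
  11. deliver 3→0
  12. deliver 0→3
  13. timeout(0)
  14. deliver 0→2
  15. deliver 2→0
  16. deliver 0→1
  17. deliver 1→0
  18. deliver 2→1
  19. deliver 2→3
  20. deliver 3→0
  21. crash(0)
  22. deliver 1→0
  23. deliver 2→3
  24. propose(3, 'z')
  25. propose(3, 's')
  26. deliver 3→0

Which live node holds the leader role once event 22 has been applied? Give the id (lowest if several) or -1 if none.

1. timeout(3):  <3:cand b7 ->
2. deliver 3→1:  <1:foll b7 ->
3. deliver 1→3:  nop
4. deliver 3→2:  <2:foll b7 ->
5. deliver 2→3:  <3:lead b7 ->
6. propose(3,'z'):  nop
7. deliver 3→2:  <2:foll b7 z>
8. deliver 2→3:  nop
9. deliver 3→1:  <1:foll b7 z>
10. deliver 1→3:  <3:lead b7 z>
11. deliver 3→0:  <0:foll b7 ->
12. deliver 0→3:  nop
13. timeout(0):  <0:cand b8 ->
14. deliver 0→2:  <2:foll b8 z>
15. deliver 2→0:  nop
16. deliver 0→1:  <1:foll b8 z>
17. deliver 1→0:  <0:lead b8 ->
18. deliver 2→1:  nop
19. deliver 2→3:  nop
20. deliver 3→0:  nop
21. crash(0):  <0:✗lead b8 ->
22. deliver 1→0:  nop

3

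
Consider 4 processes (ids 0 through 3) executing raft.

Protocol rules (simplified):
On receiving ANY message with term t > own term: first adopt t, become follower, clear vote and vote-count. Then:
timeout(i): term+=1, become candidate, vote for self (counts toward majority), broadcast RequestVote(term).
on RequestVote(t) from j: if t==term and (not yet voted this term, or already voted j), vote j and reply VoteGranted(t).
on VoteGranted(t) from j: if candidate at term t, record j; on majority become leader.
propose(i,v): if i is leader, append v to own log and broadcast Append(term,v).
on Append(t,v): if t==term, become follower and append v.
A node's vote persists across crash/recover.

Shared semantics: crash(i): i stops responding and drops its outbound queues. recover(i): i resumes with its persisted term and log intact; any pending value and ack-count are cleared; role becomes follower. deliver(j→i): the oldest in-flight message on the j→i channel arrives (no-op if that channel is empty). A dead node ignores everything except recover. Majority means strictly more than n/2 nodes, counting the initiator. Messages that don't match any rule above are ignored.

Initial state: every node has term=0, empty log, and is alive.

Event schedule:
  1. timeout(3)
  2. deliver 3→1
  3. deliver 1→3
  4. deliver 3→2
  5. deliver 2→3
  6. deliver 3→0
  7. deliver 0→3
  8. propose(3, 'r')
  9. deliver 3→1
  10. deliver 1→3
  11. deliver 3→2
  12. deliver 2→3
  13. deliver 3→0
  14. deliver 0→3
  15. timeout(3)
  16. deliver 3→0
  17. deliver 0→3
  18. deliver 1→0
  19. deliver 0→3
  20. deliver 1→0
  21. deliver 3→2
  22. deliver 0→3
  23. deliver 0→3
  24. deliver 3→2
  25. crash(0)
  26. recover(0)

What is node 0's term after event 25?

2

step 1 timeout(3): 3={cand,t=1,log=-}
step 2 deliver 3→1: 1={foll,t=1,log=-}
step 3 deliver 1→3: —
step 4 deliver 3→2: 2={foll,t=1,log=-}
step 5 deliver 2→3: 3={lead,t=1,log=-}
step 6 deliver 3→0: 0={foll,t=1,log=-}
step 7 deliver 0→3: —
step 8 propose(3,'r'): 3={lead,t=1,log=r}
step 9 deliver 3→1: 1={foll,t=1,log=r}
step 10 deliver 1→3: —
step 11 deliver 3→2: 2={foll,t=1,log=r}
step 12 deliver 2→3: —
step 13 deliver 3→0: 0={foll,t=1,log=r}
step 14 deliver 0→3: —
step 15 timeout(3): 3={cand,t=2,log=r}
step 16 deliver 3→0: 0={foll,t=2,log=r}
step 17 deliver 0→3: —
step 18 deliver 1→0: —
step 19 deliver 0→3: —
step 20 deliver 1→0: —
step 21 deliver 3→2: 2={foll,t=2,log=r}
step 22 deliver 0→3: —
step 23 deliver 0→3: —
step 24 deliver 3→2: —
step 25 crash(0): 0={✗foll,t=2,log=r}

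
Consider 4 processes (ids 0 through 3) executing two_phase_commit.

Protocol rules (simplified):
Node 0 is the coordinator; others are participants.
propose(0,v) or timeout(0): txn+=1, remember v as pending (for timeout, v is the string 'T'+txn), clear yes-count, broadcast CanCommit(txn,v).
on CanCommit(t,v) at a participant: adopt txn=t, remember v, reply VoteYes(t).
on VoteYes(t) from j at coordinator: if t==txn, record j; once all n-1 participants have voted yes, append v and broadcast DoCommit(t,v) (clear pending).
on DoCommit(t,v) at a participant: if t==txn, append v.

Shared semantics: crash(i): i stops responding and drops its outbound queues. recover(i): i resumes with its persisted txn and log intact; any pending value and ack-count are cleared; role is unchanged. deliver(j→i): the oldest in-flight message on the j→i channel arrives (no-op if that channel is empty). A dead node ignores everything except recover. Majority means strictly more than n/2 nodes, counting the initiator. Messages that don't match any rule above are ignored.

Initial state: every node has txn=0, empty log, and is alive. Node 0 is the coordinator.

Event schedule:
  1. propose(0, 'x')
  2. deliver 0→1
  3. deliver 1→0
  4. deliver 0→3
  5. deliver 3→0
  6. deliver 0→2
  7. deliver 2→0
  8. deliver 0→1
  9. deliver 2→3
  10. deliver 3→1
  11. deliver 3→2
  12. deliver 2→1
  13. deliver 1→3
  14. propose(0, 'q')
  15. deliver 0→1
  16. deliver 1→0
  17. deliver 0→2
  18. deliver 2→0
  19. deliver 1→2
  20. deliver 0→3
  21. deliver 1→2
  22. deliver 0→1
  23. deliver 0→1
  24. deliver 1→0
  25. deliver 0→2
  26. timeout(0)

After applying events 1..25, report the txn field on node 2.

2

step 1 propose(0,'x'): 0={coor,t=1,log=-}
step 2 deliver 0→1: 1={part,t=1,log=-}
step 3 deliver 1→0: —
step 4 deliver 0→3: 3={part,t=1,log=-}
step 5 deliver 3→0: —
step 6 deliver 0→2: 2={part,t=1,log=-}
step 7 deliver 2→0: 0={coor,t=1,log=x}
step 8 deliver 0→1: 1={part,t=1,log=x}
step 9 deliver 2→3: —
step 10 deliver 3→1: —
step 11 deliver 3→2: —
step 12 deliver 2→1: —
step 13 deliver 1→3: —
step 14 propose(0,'q'): 0={coor,t=2,log=x}
step 15 deliver 0→1: 1={part,t=2,log=x}
step 16 deliver 1→0: —
step 17 deliver 0→2: 2={part,t=1,log=x}
step 18 deliver 2→0: —
step 19 deliver 1→2: —
step 20 deliver 0→3: 3={part,t=1,log=x}
step 21 deliver 1→2: —
step 22 deliver 0→1: —
step 23 deliver 0→1: —
step 24 deliver 1→0: —
step 25 deliver 0→2: 2={part,t=2,log=x}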